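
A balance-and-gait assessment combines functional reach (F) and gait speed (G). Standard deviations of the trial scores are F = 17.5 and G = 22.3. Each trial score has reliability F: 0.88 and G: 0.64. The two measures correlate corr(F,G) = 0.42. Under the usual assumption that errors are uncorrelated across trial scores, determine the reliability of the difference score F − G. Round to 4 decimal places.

0.5464

Var(F−G) = 17.5² + 22.3² − 2·17.5·22.3·0.42 = 803.54 − 327.81 = 475.73.
Because errors are independent across components, Cov(Tᵢ,Tⱼ) = Cov(Xᵢ,Xⱼ); the off-diagonal part of the true-score variance is the same as above.
True-score variance = [17.5²·0.88 + 22.3²·0.64] − 327.81 = 587.766 − 327.81 = 259.956.
Reliability = 259.956 / 475.73 = 0.5464.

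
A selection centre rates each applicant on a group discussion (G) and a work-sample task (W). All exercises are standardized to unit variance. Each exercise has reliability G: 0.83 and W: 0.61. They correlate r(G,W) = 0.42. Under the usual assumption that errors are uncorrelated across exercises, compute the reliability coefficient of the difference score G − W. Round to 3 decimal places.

Var(G−W) = 1 + 1 − 2·0.42 = 2 − 0.84 = 1.16.
Under uncorrelated errors the observed covariances equal the true-score covariances, so only the own-variance terms attenuate.
True-score variance = [0.83 + 0.61] − 0.84 = 1.44 − 0.84 = 0.6.
Reliability = 0.6 / 1.16 = 0.517.

0.517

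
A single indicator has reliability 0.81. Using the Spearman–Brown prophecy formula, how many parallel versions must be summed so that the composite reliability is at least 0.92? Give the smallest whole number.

3

k ≥ ρ*(1−ρ₁)/(ρ₁(1−ρ*)) = 0.92·0.19 / (0.81·0.08) = 2.698.
Smallest integer k = 3.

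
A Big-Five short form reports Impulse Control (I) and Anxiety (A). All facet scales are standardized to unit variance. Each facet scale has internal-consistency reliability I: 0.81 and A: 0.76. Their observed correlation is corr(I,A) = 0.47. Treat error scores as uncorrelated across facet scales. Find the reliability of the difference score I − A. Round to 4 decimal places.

0.5943

Var(I−A) = 1 + 1 − 2·0.47 = 2 − 0.94 = 1.06.
With uncorrelated errors the cross-covariances are all true-score covariance, so they carry over unchanged; only the diagonal terms shrink to ρᵢσᵢ².
True-score variance = [0.81 + 0.76] − 0.94 = 1.57 − 0.94 = 0.63.
Reliability = 0.63 / 1.06 = 0.5943.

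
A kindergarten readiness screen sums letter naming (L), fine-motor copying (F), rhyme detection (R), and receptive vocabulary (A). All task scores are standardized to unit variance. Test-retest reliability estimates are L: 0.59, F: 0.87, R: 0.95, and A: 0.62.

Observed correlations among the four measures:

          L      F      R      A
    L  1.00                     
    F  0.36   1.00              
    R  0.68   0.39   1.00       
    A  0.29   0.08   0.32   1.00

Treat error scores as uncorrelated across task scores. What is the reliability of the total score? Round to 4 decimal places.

0.8823

Var(L+F+R+A) = 4 + 2·[0.36 + 0.68 + 0.29 + 0.39 + 0.08 + 0.32] = 4 + 4.24 = 8.24.
Because errors are independent across components, Cov(Tᵢ,Tⱼ) = Cov(Xᵢ,Xⱼ); the off-diagonal part of the true-score variance is the same as above.
True-score variance = [0.59 + 0.87 + 0.95 + 0.62] + 4.24 = 3.03 + 4.24 = 7.27.
Reliability = 7.27 / 8.24 = 0.8823.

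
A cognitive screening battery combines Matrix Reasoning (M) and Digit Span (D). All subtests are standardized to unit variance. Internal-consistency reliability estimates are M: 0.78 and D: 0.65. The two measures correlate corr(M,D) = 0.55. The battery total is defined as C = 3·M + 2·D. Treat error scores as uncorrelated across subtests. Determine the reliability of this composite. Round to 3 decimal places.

Var(C) = 3² + 2² + 2·[6·0.55] = 13 + 6.6 = 19.6.
With uncorrelated errors the cross-covariances are all true-score covariance, so they carry over unchanged; only the diagonal terms shrink to ρᵢσᵢ².
True-score variance = [3²·0.78 + 2²·0.65] + 6.6 = 9.62 + 6.6 = 16.22.
Reliability = 16.22 / 19.6 = 0.828.

0.828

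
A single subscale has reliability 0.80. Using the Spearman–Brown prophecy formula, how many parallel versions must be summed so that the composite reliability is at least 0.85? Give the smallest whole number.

2

k ≥ ρ*(1−ρ₁)/(ρ₁(1−ρ*)) = 0.85·0.20 / (0.80·0.15) = 1.417.
Smallest integer k = 2.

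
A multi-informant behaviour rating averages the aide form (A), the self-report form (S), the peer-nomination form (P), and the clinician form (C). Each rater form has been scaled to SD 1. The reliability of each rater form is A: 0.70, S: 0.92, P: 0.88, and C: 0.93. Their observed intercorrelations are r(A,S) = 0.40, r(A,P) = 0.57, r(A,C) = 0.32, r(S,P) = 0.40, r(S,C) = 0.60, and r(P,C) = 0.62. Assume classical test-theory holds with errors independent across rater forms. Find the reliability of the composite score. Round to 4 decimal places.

Var(A+S+P+C) = 4 + 2·[0.40 + 0.57 + 0.32 + 0.40 + 0.60 + 0.62] = 4 + 5.82 = 9.82.
Under uncorrelated errors the observed covariances equal the true-score covariances, so only the own-variance terms attenuate.
True-score variance = [0.70 + 0.92 + 0.88 + 0.93] + 5.82 = 3.43 + 5.82 = 9.25.
Reliability = 9.25 / 9.82 = 0.9420.

0.9420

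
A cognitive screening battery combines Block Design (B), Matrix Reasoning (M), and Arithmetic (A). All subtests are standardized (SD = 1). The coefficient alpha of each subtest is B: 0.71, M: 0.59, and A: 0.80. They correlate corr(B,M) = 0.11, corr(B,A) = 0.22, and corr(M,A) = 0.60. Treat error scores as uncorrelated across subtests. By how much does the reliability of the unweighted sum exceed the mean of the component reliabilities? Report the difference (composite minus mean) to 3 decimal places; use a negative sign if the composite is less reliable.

0.115

Var(sum) = 3 + 1.86 = 4.86; true-score variance = 2.1 + 1.86 = 3.96; composite reliability = 0.8148.
Mean component reliability = 0.7000.
Difference = 0.8148 − 0.7000 = 0.115.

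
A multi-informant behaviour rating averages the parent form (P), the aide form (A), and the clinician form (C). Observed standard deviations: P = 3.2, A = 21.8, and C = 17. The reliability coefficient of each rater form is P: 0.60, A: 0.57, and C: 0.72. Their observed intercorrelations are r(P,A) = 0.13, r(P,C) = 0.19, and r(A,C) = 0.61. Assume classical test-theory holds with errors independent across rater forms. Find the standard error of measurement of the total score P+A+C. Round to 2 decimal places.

Var(total) = 774.48 + 490.942 = 1265.42.
True-score variance = 485.111 + 490.942 = 976.052, so reliability = 0.7713.
Error variance = 1265.42 − 976.052 = 289.369; SEM = √289.369 = 17.01.

17.01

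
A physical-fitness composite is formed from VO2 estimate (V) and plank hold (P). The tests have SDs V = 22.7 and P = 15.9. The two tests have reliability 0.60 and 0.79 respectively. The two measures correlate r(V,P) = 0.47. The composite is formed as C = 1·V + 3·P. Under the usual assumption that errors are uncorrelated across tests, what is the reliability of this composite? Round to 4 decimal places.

0.8204

Var(C) = 22.7² + 3²·15.9² + 2·[3·22.7·15.9·0.47] = 2790.58 + 1017.82 = 3808.4.
Under uncorrelated errors the observed covariances equal the true-score covariances, so only the own-variance terms attenuate.
True-score variance = [22.7²·0.60 + 3²·15.9²·0.79] + 1017.82 = 2106.65 + 1017.82 = 3124.48.
Reliability = 3124.48 / 3808.4 = 0.8204.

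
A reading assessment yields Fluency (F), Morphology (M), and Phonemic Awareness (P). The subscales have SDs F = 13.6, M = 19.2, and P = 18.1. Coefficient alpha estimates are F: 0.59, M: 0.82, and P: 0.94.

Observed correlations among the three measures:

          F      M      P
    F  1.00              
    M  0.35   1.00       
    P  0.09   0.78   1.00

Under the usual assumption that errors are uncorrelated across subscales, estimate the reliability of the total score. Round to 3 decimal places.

0.902

Var(F+M+P) = 13.6² + 19.2² + 18.1² + 2·[13.6·19.2·0.35 + 13.6·18.1·0.09 + 19.2·18.1·0.78] = 881.21 + 769.224 = 1650.43.
Under uncorrelated errors the observed covariances equal the true-score covariances, so only the own-variance terms attenuate.
True-score variance = [13.6²·0.59 + 19.2²·0.82 + 18.1²·0.94] + 769.224 = 719.365 + 769.224 = 1488.59.
Reliability = 1488.59 / 1650.43 = 0.902.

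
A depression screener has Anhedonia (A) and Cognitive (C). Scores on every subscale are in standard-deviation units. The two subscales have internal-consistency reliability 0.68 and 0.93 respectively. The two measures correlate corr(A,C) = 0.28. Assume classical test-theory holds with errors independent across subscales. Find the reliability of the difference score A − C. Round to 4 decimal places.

Var(A−C) = 1 + 1 − 2·0.28 = 2 − 0.56 = 1.44.
Because errors are independent across components, Cov(Tᵢ,Tⱼ) = Cov(Xᵢ,Xⱼ); the off-diagonal part of the true-score variance is the same as above.
True-score variance = [0.68 + 0.93] − 0.56 = 1.61 − 0.56 = 1.05.
Reliability = 1.05 / 1.44 = 0.7292.

0.7292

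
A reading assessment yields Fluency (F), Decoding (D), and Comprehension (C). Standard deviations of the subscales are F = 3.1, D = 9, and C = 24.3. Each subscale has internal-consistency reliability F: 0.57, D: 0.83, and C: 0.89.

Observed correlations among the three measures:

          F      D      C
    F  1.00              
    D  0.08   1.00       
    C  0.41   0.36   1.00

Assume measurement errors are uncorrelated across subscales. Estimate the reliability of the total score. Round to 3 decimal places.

Var(F+D+C) = 3.1² + 9² + 24.3² + 2·[3.1·9·0.08 + 3.1·24.3·0.41 + 9·24.3·0.36] = 681.1 + 223.699 = 904.799.
With uncorrelated errors the cross-covariances are all true-score covariance, so they carry over unchanged; only the diagonal terms shrink to ρᵢσᵢ².
True-score variance = [3.1²·0.57 + 9²·0.83 + 24.3²·0.89] + 223.699 = 598.244 + 223.699 = 821.942.
Reliability = 821.942 / 904.799 = 0.908.

0.908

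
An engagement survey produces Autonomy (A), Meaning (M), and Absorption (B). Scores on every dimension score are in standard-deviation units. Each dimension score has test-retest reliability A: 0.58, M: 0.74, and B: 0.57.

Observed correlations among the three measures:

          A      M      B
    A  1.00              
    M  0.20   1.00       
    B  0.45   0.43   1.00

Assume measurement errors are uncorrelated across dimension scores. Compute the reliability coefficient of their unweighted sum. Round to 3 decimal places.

0.785

Var(A+M+B) = 3 + 2·[0.20 + 0.45 + 0.43] = 3 + 2.16 = 5.16.
Because errors are independent across components, Cov(Tᵢ,Tⱼ) = Cov(Xᵢ,Xⱼ); the off-diagonal part of the true-score variance is the same as above.
True-score variance = [0.58 + 0.74 + 0.57] + 2.16 = 1.89 + 2.16 = 4.05.
Reliability = 4.05 / 5.16 = 0.785.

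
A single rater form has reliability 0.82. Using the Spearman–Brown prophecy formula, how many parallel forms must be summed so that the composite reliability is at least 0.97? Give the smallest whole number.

8

k ≥ ρ*(1−ρ₁)/(ρ₁(1−ρ*)) = 0.97·0.18 / (0.82·0.03) = 7.098.
Smallest integer k = 8.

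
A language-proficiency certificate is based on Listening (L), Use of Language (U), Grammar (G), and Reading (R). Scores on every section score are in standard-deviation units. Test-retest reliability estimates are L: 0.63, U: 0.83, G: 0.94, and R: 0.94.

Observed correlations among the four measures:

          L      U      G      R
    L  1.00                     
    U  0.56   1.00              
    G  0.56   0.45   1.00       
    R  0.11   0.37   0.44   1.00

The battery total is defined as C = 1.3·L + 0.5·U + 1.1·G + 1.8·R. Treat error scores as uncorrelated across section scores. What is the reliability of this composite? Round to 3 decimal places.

0.923

Var(C) = 1.3² + 0.5² + 1.1² + 1.8² + 2·[0.65·0.56 + 1.43·0.56 + 2.34·0.11 + 0.55·0.45 + 0.9·0.37 + 1.98·0.44] = 6.39 + 5.7478 = 12.1378.
Because errors are independent across components, Cov(Tᵢ,Tⱼ) = Cov(Xᵢ,Xⱼ); the off-diagonal part of the true-score variance is the same as above.
True-score variance = [1.3²·0.63 + 0.5²·0.83 + 1.1²·0.94 + 1.8²·0.94] + 5.7478 = 5.4552 + 5.7478 = 11.203.
Reliability = 11.203 / 12.1378 = 0.923.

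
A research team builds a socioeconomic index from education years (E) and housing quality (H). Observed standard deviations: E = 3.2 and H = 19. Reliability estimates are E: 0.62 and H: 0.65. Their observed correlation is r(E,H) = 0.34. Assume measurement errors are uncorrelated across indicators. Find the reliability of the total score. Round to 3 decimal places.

Var(E+H) = 3.2² + 19² + 2·[3.2·19·0.34] = 371.24 + 41.344 = 412.584.
Because errors are independent across components, Cov(Tᵢ,Tⱼ) = Cov(Xᵢ,Xⱼ); the off-diagonal part of the true-score variance is the same as above.
True-score variance = [3.2²·0.62 + 19²·0.65] + 41.344 = 240.999 + 41.344 = 282.343.
Reliability = 282.343 / 412.584 = 0.684.

0.684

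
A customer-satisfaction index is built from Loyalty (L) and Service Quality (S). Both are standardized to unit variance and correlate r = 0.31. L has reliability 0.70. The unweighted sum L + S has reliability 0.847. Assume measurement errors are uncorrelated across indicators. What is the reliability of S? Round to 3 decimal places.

Var(L+S) = 2 + 2·0.31 = 2.620.
True-score variance = ρ_L + ρ_S + 2·0.31, so 0.847 = (0.70 + ρ_S + 0.62) / 2.620.
ρ_S = 0.847·2.620 − 0.70 − 0.62 = 0.899.

0.899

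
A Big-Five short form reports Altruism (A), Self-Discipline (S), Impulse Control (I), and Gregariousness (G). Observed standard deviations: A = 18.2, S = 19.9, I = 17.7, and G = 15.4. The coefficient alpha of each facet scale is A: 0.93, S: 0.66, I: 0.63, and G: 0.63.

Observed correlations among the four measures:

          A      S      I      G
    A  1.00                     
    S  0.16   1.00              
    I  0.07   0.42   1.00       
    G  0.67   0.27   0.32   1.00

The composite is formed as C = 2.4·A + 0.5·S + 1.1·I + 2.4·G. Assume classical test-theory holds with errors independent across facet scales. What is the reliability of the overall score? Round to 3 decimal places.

Var(C) = 2.4²·18.2² + 0.5²·19.9² + 1.1²·17.7² + 2.4²·15.4² + 2·[1.2·18.2·19.9·0.16 + 2.64·18.2·17.7·0.07 + 5.76·18.2·15.4·0.67 + 0.55·19.9·17.7·0.42 + 1.2·19.9·15.4·0.27 + 2.64·17.7·15.4·0.32] = 3752.07 + 3243.32 = 6995.39.
With uncorrelated errors the cross-covariances are all true-score covariance, so they carry over unchanged; only the diagonal terms shrink to ρᵢσᵢ².
True-score variance = [2.4²·18.2²·0.93 + 0.5²·19.9²·0.66 + 1.1²·17.7²·0.63 + 2.4²·15.4²·0.63] + 3243.32 = 2939.16 + 3243.32 = 6182.48.
Reliability = 6182.48 / 6995.39 = 0.884.

0.884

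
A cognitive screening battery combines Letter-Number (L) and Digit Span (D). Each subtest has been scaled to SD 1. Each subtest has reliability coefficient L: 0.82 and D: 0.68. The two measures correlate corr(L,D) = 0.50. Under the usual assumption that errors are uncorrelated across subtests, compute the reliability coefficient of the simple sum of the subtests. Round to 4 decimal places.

Var(L+D) = 2 + 2·[0.50] = 2 + 1 = 3.
With uncorrelated errors the cross-covariances are all true-score covariance, so they carry over unchanged; only the diagonal terms shrink to ρᵢσᵢ².
True-score variance = [0.82 + 0.68] + 1 = 1.5 + 1 = 2.5.
Reliability = 2.5 / 3 = 0.8333.

0.8333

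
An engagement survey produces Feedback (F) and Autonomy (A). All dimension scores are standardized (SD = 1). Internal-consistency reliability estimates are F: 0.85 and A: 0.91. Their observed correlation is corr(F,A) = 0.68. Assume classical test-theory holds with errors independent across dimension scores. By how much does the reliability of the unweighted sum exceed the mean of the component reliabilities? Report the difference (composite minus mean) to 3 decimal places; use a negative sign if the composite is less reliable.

Var(sum) = 2 + 1.36 = 3.36; true-score variance = 1.76 + 1.36 = 3.12; composite reliability = 0.9286.
Mean component reliability = 0.8800.
Difference = 0.9286 − 0.8800 = 0.049.

0.049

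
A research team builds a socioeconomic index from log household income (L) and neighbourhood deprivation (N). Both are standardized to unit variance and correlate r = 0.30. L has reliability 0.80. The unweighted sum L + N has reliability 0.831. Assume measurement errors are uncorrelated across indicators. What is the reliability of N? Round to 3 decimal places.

Var(L+N) = 2 + 2·0.30 = 2.600.
True-score variance = ρ_L + ρ_N + 2·0.30, so 0.831 = (0.80 + ρ_N + 0.60) / 2.600.
ρ_N = 0.831·2.600 − 0.80 − 0.60 = 0.761.

0.761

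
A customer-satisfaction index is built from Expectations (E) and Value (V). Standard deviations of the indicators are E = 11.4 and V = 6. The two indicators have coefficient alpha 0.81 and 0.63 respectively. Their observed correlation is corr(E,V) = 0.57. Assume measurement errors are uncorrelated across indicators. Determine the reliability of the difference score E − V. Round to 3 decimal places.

Var(E−V) = 11.4² + 6² − 2·11.4·6·0.57 = 165.96 − 77.976 = 87.984.
Because errors are independent across components, Cov(Tᵢ,Tⱼ) = Cov(Xᵢ,Xⱼ); the off-diagonal part of the true-score variance is the same as above.
True-score variance = [11.4²·0.81 + 6²·0.63] − 77.976 = 127.948 − 77.976 = 49.9716.
Reliability = 49.9716 / 87.984 = 0.568.

0.568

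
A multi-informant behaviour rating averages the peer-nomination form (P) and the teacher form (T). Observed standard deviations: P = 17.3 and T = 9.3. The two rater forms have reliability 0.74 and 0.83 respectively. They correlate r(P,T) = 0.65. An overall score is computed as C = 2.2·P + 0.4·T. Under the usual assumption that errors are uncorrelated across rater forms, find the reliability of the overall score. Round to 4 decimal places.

0.7698

Var(C) = 2.2²·17.3² + 0.4²·9.3² + 2·[0.88·17.3·9.3·0.65] = 1462.4 + 184.058 = 1646.46.
Under uncorrelated errors the observed covariances equal the true-score covariances, so only the own-variance terms attenuate.
True-score variance = [2.2²·17.3²·0.74 + 0.4²·9.3²·0.83] + 184.058 = 1083.42 + 184.058 = 1267.48.
Reliability = 1267.48 / 1646.46 = 0.7698.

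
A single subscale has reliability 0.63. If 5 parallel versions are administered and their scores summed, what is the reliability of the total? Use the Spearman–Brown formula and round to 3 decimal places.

ρ_k = kρ / (1 + (k−1)ρ) = 5·0.63 / (1 + 4·0.63) = 3.150 / 3.520 = 0.895.

0.895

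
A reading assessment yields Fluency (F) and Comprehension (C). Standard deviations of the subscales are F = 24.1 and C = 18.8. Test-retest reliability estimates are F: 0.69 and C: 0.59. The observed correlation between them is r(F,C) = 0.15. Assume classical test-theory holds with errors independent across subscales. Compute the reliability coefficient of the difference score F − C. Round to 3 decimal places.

Var(F−C) = 24.1² + 18.8² − 2·24.1·18.8·0.15 = 934.25 − 135.924 = 798.326.
With uncorrelated errors the cross-covariances are all true-score covariance, so they carry over unchanged; only the diagonal terms shrink to ρᵢσᵢ².
True-score variance = [24.1²·0.69 + 18.8²·0.59] − 135.924 = 609.288 − 135.924 = 473.365.
Reliability = 473.365 / 798.326 = 0.593.

0.593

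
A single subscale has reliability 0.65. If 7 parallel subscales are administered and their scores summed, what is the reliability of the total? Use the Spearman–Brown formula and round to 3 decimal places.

ρ_k = kρ / (1 + (k−1)ρ) = 7·0.65 / (1 + 6·0.65) = 4.550 / 4.900 = 0.929.

0.929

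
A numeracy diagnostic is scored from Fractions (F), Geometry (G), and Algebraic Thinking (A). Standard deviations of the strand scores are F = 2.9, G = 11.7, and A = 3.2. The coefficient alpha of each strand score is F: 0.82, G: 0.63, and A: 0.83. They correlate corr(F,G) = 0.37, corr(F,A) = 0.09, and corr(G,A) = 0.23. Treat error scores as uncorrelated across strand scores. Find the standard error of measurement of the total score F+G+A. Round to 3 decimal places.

7.342

Var(total) = 155.54 + 44.001 = 199.541.
True-score variance = 101.636 + 44.001 = 145.637, so reliability = 0.7299.
Error variance = 199.541 − 145.637 = 53.9039; SEM = √53.9039 = 7.342.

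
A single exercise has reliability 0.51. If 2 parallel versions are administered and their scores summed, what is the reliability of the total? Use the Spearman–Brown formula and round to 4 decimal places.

0.6755

ρ_k = kρ / (1 + (k−1)ρ) = 2·0.51 / (1 + 1·0.51) = 1.020 / 1.510 = 0.6755.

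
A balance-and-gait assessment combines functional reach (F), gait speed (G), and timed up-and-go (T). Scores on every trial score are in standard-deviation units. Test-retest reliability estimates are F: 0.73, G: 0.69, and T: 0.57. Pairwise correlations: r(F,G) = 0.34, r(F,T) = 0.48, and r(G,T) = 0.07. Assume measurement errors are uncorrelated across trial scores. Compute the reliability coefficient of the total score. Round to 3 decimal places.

0.789

Var(F+G+T) = 3 + 2·[0.34 + 0.48 + 0.07] = 3 + 1.78 = 4.78.
Under uncorrelated errors the observed covariances equal the true-score covariances, so only the own-variance terms attenuate.
True-score variance = [0.73 + 0.69 + 0.57] + 1.78 = 1.99 + 1.78 = 3.77.
Reliability = 3.77 / 4.78 = 0.789.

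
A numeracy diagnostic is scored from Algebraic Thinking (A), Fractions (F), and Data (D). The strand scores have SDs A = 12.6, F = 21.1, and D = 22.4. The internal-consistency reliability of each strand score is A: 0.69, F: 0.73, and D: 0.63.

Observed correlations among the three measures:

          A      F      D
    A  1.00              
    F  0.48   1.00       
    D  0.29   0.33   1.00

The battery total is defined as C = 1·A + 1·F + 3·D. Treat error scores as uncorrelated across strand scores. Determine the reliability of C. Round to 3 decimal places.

0.729

Var(C) = 12.6² + 21.1² + 3²·22.4² + 2·[12.6·21.1·0.48 + 3·12.6·22.4·0.29 + 3·21.1·22.4·0.33] = 5119.81 + 1682.15 = 6801.96.
With uncorrelated errors the cross-covariances are all true-score covariance, so they carry over unchanged; only the diagonal terms shrink to ρᵢσᵢ².
True-score variance = [12.6²·0.69 + 21.1²·0.73 + 3²·22.4²·0.63] + 1682.15 = 3279.53 + 1682.15 = 4961.68.
Reliability = 4961.68 / 6801.96 = 0.729.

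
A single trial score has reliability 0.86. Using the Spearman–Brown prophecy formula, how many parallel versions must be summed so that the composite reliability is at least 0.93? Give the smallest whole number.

3

k ≥ ρ*(1−ρ₁)/(ρ₁(1−ρ*)) = 0.93·0.14 / (0.86·0.07) = 2.163.
Smallest integer k = 3.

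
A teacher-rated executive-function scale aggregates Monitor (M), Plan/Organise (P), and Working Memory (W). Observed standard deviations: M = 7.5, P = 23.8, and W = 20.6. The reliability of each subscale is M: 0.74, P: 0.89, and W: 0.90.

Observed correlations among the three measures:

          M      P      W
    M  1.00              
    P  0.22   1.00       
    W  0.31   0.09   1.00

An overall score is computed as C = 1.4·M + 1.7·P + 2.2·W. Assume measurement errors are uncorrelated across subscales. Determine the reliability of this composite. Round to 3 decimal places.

0.910

Var(C) = 1.4²·7.5² + 1.7²·23.8² + 2.2²·20.6² + 2·[2.38·7.5·23.8·0.22 + 3.08·7.5·20.6·0.31 + 3.74·23.8·20.6·0.09] = 3801.16 + 812.015 = 4613.18.
Under uncorrelated errors the observed covariances equal the true-score covariances, so only the own-variance terms attenuate.
True-score variance = [1.4²·7.5²·0.74 + 1.7²·23.8²·0.89 + 2.2²·20.6²·0.90] + 812.015 = 3387.04 + 812.015 = 4199.05.
Reliability = 4199.05 / 4613.18 = 0.910.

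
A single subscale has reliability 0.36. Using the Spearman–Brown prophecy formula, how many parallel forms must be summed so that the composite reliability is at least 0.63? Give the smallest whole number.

4

k ≥ ρ*(1−ρ₁)/(ρ₁(1−ρ*)) = 0.63·0.64 / (0.36·0.37) = 3.027.
Smallest integer k = 4.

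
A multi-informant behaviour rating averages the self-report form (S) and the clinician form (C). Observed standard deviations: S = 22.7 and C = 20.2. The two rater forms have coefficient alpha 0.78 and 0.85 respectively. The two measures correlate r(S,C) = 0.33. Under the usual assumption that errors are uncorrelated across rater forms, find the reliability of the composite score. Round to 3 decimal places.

Var(S+C) = 22.7² + 20.2² + 2·[22.7·20.2·0.33] = 923.33 + 302.636 = 1225.97.
With uncorrelated errors the cross-covariances are all true-score covariance, so they carry over unchanged; only the diagonal terms shrink to ρᵢσᵢ².
True-score variance = [22.7²·0.78 + 20.2²·0.85] + 302.636 = 748.76 + 302.636 = 1051.4.
Reliability = 1051.4 / 1225.97 = 0.858.

0.858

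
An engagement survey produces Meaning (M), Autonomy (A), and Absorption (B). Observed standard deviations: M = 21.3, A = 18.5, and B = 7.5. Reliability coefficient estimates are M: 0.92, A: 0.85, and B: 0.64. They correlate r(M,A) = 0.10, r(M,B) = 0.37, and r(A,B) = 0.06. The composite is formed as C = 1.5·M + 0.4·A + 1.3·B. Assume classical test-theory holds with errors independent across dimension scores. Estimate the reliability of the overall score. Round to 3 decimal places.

Var(C) = 1.5²·21.3² + 0.4²·18.5² + 1.3²·7.5² + 2·[0.6·21.3·18.5·0.10 + 1.95·21.3·7.5·0.37 + 0.52·18.5·7.5·0.06] = 1170.63 + 286.463 = 1457.09.
Under uncorrelated errors the observed covariances equal the true-score covariances, so only the own-variance terms attenuate.
True-score variance = [1.5²·21.3²·0.92 + 0.4²·18.5²·0.85 + 1.3²·7.5²·0.64] + 286.463 = 1046.52 + 286.463 = 1332.99.
Reliability = 1332.99 / 1457.09 = 0.915.

0.915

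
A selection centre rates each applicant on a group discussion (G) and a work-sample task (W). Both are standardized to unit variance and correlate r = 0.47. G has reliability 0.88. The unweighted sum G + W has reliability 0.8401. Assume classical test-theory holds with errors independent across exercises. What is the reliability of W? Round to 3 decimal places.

0.650

Var(G+W) = 2 + 2·0.47 = 2.940.
True-score variance = ρ_G + ρ_W + 2·0.47, so 0.8401 = (0.88 + ρ_W + 0.94) / 2.940.
ρ_W = 0.8401·2.940 − 0.88 − 0.94 = 0.650.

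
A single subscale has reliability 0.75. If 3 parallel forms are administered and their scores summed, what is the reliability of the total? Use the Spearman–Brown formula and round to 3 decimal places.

0.900

ρ_k = kρ / (1 + (k−1)ρ) = 3·0.75 / (1 + 2·0.75) = 2.250 / 2.500 = 0.900.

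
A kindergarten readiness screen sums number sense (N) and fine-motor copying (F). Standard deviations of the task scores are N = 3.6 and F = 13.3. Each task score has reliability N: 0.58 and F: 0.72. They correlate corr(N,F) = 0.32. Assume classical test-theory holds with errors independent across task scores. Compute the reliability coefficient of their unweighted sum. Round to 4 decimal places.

0.7507

Var(N+F) = 3.6² + 13.3² + 2·[3.6·13.3·0.32] = 189.85 + 30.6432 = 220.493.
Because errors are independent across components, Cov(Tᵢ,Tⱼ) = Cov(Xᵢ,Xⱼ); the off-diagonal part of the true-score variance is the same as above.
True-score variance = [3.6²·0.58 + 13.3²·0.72] + 30.6432 = 134.878 + 30.6432 = 165.521.
Reliability = 165.521 / 220.493 = 0.7507.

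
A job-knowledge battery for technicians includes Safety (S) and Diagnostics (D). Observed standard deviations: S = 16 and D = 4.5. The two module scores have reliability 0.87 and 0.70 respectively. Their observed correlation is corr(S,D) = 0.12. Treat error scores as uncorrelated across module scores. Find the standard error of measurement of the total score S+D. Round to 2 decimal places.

6.27

Var(total) = 276.25 + 17.28 = 293.53.
True-score variance = 236.895 + 17.28 = 254.175, so reliability = 0.8659.
Error variance = 293.53 − 254.175 = 39.355; SEM = √39.355 = 6.27.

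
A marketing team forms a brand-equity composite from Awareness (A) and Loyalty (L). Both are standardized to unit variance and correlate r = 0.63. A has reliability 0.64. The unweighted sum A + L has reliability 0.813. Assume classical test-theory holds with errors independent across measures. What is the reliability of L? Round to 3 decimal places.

0.750

Var(A+L) = 2 + 2·0.63 = 3.260.
True-score variance = ρ_A + ρ_L + 2·0.63, so 0.813 = (0.64 + ρ_L + 1.26) / 3.260.
ρ_L = 0.813·3.260 − 0.64 − 1.26 = 0.750.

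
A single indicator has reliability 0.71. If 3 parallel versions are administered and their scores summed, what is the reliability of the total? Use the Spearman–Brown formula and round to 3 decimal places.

ρ_k = kρ / (1 + (k−1)ρ) = 3·0.71 / (1 + 2·0.71) = 2.130 / 2.420 = 0.880.

0.880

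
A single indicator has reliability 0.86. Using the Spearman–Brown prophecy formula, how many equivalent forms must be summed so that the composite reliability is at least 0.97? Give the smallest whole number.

k ≥ ρ*(1−ρ₁)/(ρ₁(1−ρ*)) = 0.97·0.14 / (0.86·0.03) = 5.264.
Smallest integer k = 6.

6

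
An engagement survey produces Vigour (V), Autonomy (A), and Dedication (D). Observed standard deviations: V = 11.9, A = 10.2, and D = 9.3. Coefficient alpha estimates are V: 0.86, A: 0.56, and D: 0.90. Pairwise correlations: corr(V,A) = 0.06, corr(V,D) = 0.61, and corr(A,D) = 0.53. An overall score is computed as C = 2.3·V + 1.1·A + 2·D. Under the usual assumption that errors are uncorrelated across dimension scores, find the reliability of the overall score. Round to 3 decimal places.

0.907

Var(C) = 2.3²·11.9² + 1.1²·10.2² + 2²·9.3² + 2·[2.53·11.9·10.2·0.06 + 4.6·11.9·9.3·0.61 + 2.2·10.2·9.3·0.53] = 1220.97 + 879.145 = 2100.11.
With uncorrelated errors the cross-covariances are all true-score covariance, so they carry over unchanged; only the diagonal terms shrink to ρᵢσᵢ².
True-score variance = [2.3²·11.9²·0.86 + 1.1²·10.2²·0.56 + 2²·9.3²·0.90] + 879.145 = 1026.1 + 879.145 = 1905.25.
Reliability = 1905.25 / 2100.11 = 0.907.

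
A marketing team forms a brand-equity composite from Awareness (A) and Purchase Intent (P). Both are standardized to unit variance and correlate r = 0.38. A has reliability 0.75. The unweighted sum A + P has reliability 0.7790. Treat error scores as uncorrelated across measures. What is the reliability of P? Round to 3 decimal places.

Var(A+P) = 2 + 2·0.38 = 2.760.
True-score variance = ρ_A + ρ_P + 2·0.38, so 0.7790 = (0.75 + ρ_P + 0.76) / 2.760.
ρ_P = 0.7790·2.760 − 0.75 − 0.76 = 0.640.

0.640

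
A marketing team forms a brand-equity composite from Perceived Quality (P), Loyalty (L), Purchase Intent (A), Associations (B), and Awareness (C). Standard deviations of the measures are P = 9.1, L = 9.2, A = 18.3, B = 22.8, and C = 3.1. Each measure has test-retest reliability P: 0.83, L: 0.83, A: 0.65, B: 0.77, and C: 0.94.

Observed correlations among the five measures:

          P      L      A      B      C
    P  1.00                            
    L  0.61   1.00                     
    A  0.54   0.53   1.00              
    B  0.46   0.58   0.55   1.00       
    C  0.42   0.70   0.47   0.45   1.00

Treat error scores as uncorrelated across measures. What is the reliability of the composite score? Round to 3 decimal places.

0.896

Var(P+L+A+B+C) = 9.1² + 9.2² + 18.3² + 22.8² + 3.1² + 2·[9.1·9.2·0.61 + 9.1·18.3·0.54 + 9.1·22.8·0.46 + 9.1·3.1·0.42 + 9.2·18.3·0.53 + 9.2·22.8·0.58 + 9.2·3.1·0.70 + 18.3·22.8·0.55 + 18.3·3.1·0.47 + 22.8·3.1·0.45] = 1031.79 + 1534.18 = 2565.97.
Because errors are independent across components, Cov(Tᵢ,Tⱼ) = Cov(Xᵢ,Xⱼ); the off-diagonal part of the true-score variance is the same as above.
True-score variance = [9.1²·0.83 + 9.2²·0.83 + 18.3²·0.65 + 22.8²·0.77 + 3.1²·0.94] + 1534.18 = 765.972 + 1534.18 = 2300.15.
Reliability = 2300.15 / 2565.97 = 0.896.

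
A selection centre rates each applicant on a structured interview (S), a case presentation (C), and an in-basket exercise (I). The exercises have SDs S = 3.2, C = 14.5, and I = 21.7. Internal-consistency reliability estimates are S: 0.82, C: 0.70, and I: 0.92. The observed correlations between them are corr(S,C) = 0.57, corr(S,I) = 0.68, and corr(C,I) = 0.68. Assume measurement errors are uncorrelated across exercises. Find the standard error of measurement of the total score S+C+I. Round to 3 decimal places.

Var(total) = 691.38 + 575.258 = 1266.64.
True-score variance = 588.791 + 575.258 = 1164.05, so reliability = 0.9190.
Error variance = 1266.64 − 1164.05 = 102.589; SEM = √102.589 = 10.129.

10.129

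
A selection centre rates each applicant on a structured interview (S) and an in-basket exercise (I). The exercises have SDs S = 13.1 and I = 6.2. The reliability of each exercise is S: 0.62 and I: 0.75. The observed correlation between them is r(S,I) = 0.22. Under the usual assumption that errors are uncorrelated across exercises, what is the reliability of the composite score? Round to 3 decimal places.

Var(S+I) = 13.1² + 6.2² + 2·[13.1·6.2·0.22] = 210.05 + 35.7368 = 245.787.
With uncorrelated errors the cross-covariances are all true-score covariance, so they carry over unchanged; only the diagonal terms shrink to ρᵢσᵢ².
True-score variance = [13.1²·0.62 + 6.2²·0.75] + 35.7368 = 135.228 + 35.7368 = 170.965.
Reliability = 170.965 / 245.787 = 0.696.

0.696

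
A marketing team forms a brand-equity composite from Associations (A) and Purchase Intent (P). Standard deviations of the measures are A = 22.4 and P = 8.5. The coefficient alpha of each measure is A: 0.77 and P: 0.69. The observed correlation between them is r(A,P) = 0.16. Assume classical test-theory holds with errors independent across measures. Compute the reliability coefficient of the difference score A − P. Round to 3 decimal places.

Var(A−P) = 22.4² + 8.5² − 2·22.4·8.5·0.16 = 574.01 − 60.928 = 513.082.
Under uncorrelated errors the observed covariances equal the true-score covariances, so only the own-variance terms attenuate.
True-score variance = [22.4²·0.77 + 8.5²·0.69] − 60.928 = 436.208 − 60.928 = 375.28.
Reliability = 375.28 / 513.082 = 0.731.

0.731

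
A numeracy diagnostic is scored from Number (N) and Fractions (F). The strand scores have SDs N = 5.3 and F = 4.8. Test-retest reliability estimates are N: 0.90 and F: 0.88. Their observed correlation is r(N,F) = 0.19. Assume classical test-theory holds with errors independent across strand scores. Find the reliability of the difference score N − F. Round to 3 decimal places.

0.866

Var(N−F) = 5.3² + 4.8² − 2·5.3·4.8·0.19 = 51.13 − 9.6672 = 41.4628.
Because errors are independent across components, Cov(Tᵢ,Tⱼ) = Cov(Xᵢ,Xⱼ); the off-diagonal part of the true-score variance is the same as above.
True-score variance = [5.3²·0.90 + 4.8²·0.88] − 9.6672 = 45.5562 − 9.6672 = 35.889.
Reliability = 35.889 / 41.4628 = 0.866.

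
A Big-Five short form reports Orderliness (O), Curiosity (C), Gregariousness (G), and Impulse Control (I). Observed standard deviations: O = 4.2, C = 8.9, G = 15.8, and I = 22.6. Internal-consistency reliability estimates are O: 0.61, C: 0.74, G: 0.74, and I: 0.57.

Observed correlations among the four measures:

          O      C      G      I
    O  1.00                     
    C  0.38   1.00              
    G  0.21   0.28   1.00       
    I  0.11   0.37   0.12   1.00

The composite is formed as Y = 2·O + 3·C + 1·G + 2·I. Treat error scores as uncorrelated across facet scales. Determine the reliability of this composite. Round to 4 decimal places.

0.7533

Var(Y) = 2²·4.2² + 3²·8.9² + 15.8² + 2²·22.6² + 2·[6·4.2·8.9·0.38 + 2·4.2·15.8·0.21 + 4·4.2·22.6·0.11 + 3·8.9·15.8·0.28 + 6·8.9·22.6·0.37 + 2·15.8·22.6·0.12] = 3076.13 + 1610.43 = 4686.56.
Because errors are independent across components, Cov(Tᵢ,Tⱼ) = Cov(Xᵢ,Xⱼ); the off-diagonal part of the true-score variance is the same as above.
True-score variance = [2²·4.2²·0.61 + 3²·8.9²·0.74 + 15.8²·0.74 + 2²·22.6²·0.57] + 1610.43 = 1919.85 + 1610.43 = 3530.27.
Reliability = 3530.27 / 4686.56 = 0.7533.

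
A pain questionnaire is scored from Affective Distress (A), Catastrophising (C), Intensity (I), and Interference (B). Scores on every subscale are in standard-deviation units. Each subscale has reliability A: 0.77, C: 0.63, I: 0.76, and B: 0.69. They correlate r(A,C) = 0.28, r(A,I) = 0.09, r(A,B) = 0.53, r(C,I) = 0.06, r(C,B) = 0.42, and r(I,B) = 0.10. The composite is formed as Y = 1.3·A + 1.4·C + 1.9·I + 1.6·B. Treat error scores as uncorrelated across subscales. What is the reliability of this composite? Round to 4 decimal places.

Var(Y) = 1.3² + 1.4² + 1.9² + 1.6² + 2·[1.82·0.28 + 2.47·0.09 + 2.08·0.53 + 2.66·0.06 + 2.24·0.42 + 3.04·0.10] = 9.82 + 6.4774 = 16.2974.
With uncorrelated errors the cross-covariances are all true-score covariance, so they carry over unchanged; only the diagonal terms shrink to ρᵢσᵢ².
True-score variance = [1.3²·0.77 + 1.4²·0.63 + 1.9²·0.76 + 1.6²·0.69] + 6.4774 = 7.0461 + 6.4774 = 13.5235.
Reliability = 13.5235 / 16.2974 = 0.8298.

0.8298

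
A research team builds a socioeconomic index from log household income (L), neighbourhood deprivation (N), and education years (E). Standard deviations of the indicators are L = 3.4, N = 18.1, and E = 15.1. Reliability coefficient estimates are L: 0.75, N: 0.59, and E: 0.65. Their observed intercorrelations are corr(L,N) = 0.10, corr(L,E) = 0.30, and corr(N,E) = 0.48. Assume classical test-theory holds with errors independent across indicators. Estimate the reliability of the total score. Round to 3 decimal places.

Var(L+N+E) = 3.4² + 18.1² + 15.1² + 2·[3.4·18.1·0.10 + 3.4·15.1·0.30 + 18.1·15.1·0.48] = 567.18 + 305.49 = 872.67.
With uncorrelated errors the cross-covariances are all true-score covariance, so they carry over unchanged; only the diagonal terms shrink to ρᵢσᵢ².
True-score variance = [3.4²·0.75 + 18.1²·0.59 + 15.1²·0.65] + 305.49 = 350.166 + 305.49 = 655.656.
Reliability = 655.656 / 872.67 = 0.751.

0.751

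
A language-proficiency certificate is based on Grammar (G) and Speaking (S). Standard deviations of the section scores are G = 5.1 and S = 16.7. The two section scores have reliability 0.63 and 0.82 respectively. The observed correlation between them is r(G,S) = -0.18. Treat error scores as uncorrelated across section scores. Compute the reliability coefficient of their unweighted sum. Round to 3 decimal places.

Var(G+S) = 5.1² + 16.7² + 2·[5.1·16.7·(-0.18)] = 304.9 − 30.6612 = 274.239.
With uncorrelated errors the cross-covariances are all true-score covariance, so they carry over unchanged; only the diagonal terms shrink to ρᵢσᵢ².
True-score variance = [5.1²·0.63 + 16.7²·0.82] − 30.6612 = 245.076 − 30.6612 = 214.415.
Reliability = 214.415 / 274.239 = 0.782.

0.782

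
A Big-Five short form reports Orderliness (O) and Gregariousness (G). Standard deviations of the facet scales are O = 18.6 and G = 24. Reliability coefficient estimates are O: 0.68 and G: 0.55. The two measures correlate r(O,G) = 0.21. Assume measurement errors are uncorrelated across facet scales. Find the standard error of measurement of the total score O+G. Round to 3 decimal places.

Var(total) = 921.96 + 187.488 = 1109.45.
True-score variance = 552.053 + 187.488 = 739.541, so reliability = 0.6666.
Error variance = 1109.45 − 739.541 = 369.907; SEM = √369.907 = 19.233.

19.233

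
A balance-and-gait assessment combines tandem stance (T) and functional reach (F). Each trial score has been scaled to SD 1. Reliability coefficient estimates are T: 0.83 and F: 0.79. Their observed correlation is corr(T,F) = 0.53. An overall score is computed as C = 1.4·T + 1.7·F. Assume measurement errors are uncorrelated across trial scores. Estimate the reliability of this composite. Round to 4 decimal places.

Var(C) = 1.4² + 1.7² + 2·[2.38·0.53] = 4.85 + 2.5228 = 7.3728.
Under uncorrelated errors the observed covariances equal the true-score covariances, so only the own-variance terms attenuate.
True-score variance = [1.4²·0.83 + 1.7²·0.79] + 2.5228 = 3.9099 + 2.5228 = 6.4327.
Reliability = 6.4327 / 7.3728 = 0.8725.

0.8725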